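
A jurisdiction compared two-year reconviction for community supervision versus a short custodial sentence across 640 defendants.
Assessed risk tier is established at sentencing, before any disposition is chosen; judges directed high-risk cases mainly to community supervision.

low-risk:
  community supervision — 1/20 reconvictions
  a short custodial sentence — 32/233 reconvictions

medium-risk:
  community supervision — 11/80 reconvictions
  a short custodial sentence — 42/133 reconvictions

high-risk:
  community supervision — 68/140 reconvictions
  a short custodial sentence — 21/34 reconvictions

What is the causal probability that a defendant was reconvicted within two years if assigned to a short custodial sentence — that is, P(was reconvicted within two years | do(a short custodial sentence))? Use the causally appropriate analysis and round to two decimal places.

Assessed risk tier is set before the disposition has any effect — it is not caused by the disposition — and it independently drives the outcome. That makes it a confounder, so the causal comparison is within assessed risk tier levels.
Standardising a short custodial sentence to the population assessed risk tier mix: 0.395·32/233 + 0.333·42/133 + 0.272·21/34 = 0.327.

0.33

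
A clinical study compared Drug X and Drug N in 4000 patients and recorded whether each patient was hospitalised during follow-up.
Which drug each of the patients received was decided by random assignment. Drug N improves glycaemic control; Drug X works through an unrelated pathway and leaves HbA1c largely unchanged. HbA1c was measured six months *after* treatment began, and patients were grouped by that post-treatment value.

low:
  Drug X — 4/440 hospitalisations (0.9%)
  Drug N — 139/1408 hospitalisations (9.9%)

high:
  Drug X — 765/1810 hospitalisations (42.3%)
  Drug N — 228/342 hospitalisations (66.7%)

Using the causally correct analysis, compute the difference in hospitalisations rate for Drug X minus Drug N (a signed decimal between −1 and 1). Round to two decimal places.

+0.13

HbA1c here is a post-treatment variable shaped by the drug; conditioning on it would introduce bias rather than remove it. The overall comparison is the causal one.
The causal difference is the pooled difference: 0.342 − 0.210 = +0.132.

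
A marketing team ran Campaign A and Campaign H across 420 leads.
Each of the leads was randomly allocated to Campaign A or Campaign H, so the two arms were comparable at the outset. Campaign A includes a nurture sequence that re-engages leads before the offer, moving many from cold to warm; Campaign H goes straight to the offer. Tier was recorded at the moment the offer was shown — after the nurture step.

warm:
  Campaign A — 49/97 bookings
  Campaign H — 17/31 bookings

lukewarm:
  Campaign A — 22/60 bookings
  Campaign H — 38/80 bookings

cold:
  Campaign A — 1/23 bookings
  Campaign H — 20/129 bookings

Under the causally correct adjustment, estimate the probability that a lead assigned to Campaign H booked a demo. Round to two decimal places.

Engagement tier is recorded after the campaign and is itself shifted by it — it sits on the causal path from campaign to outcome. Conditioning on a mediator would strip out part of the effect we want; the pooled comparison gives the total causal effect.
So P(outcome | do(Campaign H)) is just the pooled rate for Campaign H: 75/240 = 0.312.

0.31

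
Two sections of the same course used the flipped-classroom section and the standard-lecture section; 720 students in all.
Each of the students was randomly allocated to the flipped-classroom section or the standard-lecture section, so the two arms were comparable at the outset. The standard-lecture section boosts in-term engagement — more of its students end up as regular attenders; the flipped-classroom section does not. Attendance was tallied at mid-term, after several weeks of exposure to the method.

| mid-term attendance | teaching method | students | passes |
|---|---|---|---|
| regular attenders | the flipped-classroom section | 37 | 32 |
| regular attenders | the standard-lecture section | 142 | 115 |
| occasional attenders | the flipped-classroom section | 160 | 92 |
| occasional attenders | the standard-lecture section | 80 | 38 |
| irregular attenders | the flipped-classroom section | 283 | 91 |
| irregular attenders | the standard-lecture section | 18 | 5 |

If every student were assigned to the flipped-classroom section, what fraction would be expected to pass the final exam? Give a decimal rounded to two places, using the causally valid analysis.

Stratifying would compare teaching methods among students the teaching methods themselves sorted into mid-term attendance groups — a form of selection on an intermediate. The unconditioned pooled rates give the total causal effect.
So P(outcome | do(the flipped-classroom section)) is just the pooled rate for the flipped-classroom section: 215/480 = 0.448.

0.45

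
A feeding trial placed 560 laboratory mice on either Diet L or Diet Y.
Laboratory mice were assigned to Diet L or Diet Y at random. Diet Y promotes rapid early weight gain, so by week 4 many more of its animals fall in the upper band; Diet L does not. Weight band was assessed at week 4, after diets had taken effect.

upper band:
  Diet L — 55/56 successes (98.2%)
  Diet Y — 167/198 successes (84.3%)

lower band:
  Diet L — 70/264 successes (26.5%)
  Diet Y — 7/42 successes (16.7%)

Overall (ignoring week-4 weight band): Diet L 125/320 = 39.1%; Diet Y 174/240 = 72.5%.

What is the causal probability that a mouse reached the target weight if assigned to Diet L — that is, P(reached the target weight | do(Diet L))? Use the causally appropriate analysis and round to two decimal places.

0.39

The distribution of week-4 weight band is itself part of what the diet does — it is an intermediate outcome. Holding it fixed would remove that part of the effect; the total effect is the pooled difference.
So P(outcome | do(Diet L)) is just the pooled rate for Diet L: 125/320 = 0.391.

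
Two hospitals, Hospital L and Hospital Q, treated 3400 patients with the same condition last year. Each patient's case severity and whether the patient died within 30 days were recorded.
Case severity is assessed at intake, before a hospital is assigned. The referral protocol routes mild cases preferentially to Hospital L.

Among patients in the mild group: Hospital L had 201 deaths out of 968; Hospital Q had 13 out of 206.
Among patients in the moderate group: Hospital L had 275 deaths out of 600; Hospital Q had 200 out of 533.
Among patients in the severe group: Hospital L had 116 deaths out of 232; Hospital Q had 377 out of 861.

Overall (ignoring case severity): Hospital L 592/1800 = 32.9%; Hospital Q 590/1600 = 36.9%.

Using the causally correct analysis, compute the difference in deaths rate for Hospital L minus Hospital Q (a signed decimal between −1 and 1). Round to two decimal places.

Here case severity is a common cause — it drives both which hospital a case falls under and the outcome. The crude comparison mixes populations; the stratum-specific rates are the causally relevant ones.
Adjusting over the population distribution of case severity: 0.345·(0.208−0.063) + 0.333·(0.458−0.375) + 0.321·(0.500−0.438) = +0.098.

+0.10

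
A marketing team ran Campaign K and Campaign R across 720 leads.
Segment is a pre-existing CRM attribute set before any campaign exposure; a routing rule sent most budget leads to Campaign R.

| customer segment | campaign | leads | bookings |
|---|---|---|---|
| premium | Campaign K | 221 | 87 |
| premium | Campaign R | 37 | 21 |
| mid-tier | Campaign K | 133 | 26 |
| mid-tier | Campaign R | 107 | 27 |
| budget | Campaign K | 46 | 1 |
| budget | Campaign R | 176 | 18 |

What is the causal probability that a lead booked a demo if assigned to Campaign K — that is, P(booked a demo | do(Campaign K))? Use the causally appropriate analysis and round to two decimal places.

Since customer segment is a pre-existing factor (not a product of the campaign) and it affects the outcome on its own, it is a confounder. The stratified rates, not the pooled rate, identify the causal effect.
Standardising Campaign K to the population customer segment mix: 0.358·87/221 + 0.333·26/133 + 0.308·1/46 = 0.213.

0.21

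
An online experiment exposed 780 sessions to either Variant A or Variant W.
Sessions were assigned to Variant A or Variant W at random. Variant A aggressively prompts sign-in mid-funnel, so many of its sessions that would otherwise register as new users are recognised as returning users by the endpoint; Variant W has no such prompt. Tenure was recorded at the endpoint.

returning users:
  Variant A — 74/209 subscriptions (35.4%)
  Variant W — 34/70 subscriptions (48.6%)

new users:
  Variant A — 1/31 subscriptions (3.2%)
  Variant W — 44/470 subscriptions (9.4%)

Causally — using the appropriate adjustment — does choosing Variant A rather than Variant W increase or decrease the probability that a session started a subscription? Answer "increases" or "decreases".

The distribution of user tenure is itself part of what the variant does — it is an intermediate outcome. Holding it fixed would remove that part of the effect; the total effect is the pooled difference.
Pooled: Variant A 31.2% vs Variant W 14.4%; Variant A is higher overall.

increases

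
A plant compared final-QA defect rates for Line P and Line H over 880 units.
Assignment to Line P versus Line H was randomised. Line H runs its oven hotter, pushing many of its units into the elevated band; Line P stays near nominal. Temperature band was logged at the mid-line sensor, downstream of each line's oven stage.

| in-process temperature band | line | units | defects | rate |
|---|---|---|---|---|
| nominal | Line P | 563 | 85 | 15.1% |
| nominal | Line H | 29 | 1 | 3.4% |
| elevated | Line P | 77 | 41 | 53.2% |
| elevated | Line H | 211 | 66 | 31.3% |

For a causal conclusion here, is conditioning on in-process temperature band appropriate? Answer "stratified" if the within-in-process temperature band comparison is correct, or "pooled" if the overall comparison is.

pooled

Line H is lower inside every in-process temperature band stratum but Line P is lower in aggregate. Whether to stratify depends on how in-process temperature band relates to the line.
Because the line influences in-process temperature band, in-process temperature band is a post-treatment mediator, not a confounder. Stratifying on it would bias the estimate; the causal effect is the crude pooled difference.
Pooled: Line P 19.7% vs Line H 27.9%; Line P is lower overall.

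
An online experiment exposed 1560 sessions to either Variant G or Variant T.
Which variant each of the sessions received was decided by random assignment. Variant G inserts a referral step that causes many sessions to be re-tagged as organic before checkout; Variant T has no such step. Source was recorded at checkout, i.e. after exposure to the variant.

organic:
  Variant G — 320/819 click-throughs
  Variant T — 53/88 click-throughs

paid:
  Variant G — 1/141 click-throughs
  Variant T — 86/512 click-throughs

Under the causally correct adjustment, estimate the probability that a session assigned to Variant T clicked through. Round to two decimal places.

0.23

Traffic source is downstream of the variant. One should not condition on a consequence of treatment, so the overall rates are the right comparison.
So P(outcome | do(Variant T)) is just the pooled rate for Variant T: 139/600 = 0.232.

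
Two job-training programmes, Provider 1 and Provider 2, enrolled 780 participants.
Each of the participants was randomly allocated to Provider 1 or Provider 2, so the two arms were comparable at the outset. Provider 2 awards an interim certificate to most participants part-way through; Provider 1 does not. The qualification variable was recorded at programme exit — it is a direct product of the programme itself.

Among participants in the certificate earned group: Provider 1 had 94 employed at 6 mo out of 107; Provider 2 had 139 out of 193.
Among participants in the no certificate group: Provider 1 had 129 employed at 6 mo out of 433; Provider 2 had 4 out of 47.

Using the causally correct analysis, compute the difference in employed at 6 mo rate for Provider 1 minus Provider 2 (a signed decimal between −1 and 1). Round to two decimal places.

-0.18

The distribution of qualification attained during the programme is itself part of what the programme does — it is an intermediate outcome. Holding it fixed would remove that part of the effect; the total effect is the pooled difference.
The causal difference is the pooled difference: 0.413 − 0.596 = -0.183.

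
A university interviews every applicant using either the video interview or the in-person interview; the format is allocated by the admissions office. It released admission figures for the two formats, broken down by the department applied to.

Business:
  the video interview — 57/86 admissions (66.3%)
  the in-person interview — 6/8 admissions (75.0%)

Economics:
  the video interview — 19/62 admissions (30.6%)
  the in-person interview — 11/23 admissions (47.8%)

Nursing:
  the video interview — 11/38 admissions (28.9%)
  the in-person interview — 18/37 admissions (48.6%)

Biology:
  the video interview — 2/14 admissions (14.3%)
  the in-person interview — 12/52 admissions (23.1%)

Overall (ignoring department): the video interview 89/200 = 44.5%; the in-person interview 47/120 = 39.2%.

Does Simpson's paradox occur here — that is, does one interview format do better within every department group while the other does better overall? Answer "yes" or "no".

Within each department level (Business 66.3% vs 75.0%; Economics 30.6% vs 47.8%; Nursing 28.9% vs 48.6%; Biology 14.3% vs 23.1%), the in-person interview has the higher rate every time. Pooled: 44.5% vs 39.2% — the video interview has the higher rate overall. The two comparisons disagree.

yes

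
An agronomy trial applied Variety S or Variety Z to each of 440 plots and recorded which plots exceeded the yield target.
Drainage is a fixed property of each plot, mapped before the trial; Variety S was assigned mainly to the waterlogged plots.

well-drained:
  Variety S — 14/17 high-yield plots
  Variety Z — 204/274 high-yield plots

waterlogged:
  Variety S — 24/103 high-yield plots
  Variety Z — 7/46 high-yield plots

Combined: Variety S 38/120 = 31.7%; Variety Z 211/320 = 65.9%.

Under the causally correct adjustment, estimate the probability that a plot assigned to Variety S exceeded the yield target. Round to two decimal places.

Within every field drainage level Variety S has the higher rate, yet pooled Variety Z does — Simpson's reversal.
Field drainage satisfies the back-door criterion: it is not a descendant of the variety, and it blocks the spurious path from variety to outcome. Adjusting for it (i.e., using the within-field drainage rates) gives the causal effect.
Standardising Variety S to the population field drainage mix: 0.661·14/17 + 0.339·24/103 = 0.624.

0.62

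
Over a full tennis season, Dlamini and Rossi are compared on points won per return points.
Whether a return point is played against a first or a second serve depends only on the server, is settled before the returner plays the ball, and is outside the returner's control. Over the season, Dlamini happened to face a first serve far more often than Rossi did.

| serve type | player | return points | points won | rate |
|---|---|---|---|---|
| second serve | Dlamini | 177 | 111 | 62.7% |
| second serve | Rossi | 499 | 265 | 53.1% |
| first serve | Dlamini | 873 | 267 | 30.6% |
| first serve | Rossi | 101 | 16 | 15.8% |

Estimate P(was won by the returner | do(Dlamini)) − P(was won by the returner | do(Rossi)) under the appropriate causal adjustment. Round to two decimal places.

+0.13

Serve type differs across players for reasons unrelated to any effect of the player itself, and it separately predicts the outcome — a classic confounder. We must compare within serve type levels.
Adjusting over the population distribution of serve type: 0.410·(0.627−0.531) + 0.590·(0.306−0.158) = +0.126.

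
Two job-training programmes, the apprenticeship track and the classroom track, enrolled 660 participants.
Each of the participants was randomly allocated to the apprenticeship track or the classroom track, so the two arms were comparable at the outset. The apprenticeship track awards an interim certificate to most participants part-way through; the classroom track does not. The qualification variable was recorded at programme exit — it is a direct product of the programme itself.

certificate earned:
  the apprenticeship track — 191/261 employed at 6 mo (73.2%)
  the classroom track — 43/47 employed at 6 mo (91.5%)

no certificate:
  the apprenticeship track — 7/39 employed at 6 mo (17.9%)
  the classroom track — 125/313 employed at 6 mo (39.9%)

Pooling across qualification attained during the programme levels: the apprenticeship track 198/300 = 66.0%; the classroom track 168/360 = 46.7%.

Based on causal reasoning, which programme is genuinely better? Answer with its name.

the apprenticeship track

Within every qualification attained during the programme level the classroom track has the higher rate, yet pooled the apprenticeship track does — Simpson's reversal.
Stratifying would compare programmes among participants the programmes themselves sorted into qualification attained during the programme groups — a form of selection on an intermediate. The unconditioned pooled rates give the total causal effect.
Pooled: the apprenticeship track 66.0% vs the classroom track 46.7%; the apprenticeship track is higher overall.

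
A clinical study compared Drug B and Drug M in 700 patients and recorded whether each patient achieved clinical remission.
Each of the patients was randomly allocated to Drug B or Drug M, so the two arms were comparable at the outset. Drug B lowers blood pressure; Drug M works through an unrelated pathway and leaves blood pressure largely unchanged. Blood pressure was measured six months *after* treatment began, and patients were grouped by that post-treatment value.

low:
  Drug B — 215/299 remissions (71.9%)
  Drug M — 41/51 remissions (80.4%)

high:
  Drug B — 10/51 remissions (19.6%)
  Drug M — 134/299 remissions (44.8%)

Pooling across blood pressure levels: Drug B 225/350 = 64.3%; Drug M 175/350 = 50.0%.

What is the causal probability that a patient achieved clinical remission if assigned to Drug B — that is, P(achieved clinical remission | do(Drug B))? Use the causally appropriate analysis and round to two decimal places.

0.64

The distribution of blood pressure is itself part of what the drug does — it is an intermediate outcome. Holding it fixed would remove that part of the effect; the total effect is the pooled difference.
So P(outcome | do(Drug B)) is just the pooled rate for Drug B: 225/350 = 0.643.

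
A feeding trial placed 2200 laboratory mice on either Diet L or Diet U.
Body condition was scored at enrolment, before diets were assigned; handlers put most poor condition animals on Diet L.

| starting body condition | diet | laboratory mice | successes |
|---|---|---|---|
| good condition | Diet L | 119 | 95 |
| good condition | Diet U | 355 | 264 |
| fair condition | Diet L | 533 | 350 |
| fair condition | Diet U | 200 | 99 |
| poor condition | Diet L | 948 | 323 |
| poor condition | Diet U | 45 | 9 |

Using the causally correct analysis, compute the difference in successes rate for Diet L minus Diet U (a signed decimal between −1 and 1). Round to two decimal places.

+0.13

Starting body condition is set before the diet has any effect — it is not caused by the diet — and it independently drives the outcome. That makes it a confounder, so the causal comparison is within starting body condition levels.
Adjusting over the population distribution of starting body condition: 0.215·(0.798−0.744) + 0.333·(0.657−0.495) + 0.451·(0.341−0.200) = +0.129.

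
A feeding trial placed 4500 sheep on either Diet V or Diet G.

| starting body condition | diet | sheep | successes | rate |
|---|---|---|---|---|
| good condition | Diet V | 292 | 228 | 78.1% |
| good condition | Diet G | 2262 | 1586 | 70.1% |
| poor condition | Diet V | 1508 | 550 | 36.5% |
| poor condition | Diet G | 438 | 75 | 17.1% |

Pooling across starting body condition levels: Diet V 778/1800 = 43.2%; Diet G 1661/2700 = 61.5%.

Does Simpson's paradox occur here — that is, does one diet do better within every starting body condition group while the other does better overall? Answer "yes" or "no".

Within each starting body condition level (good condition 78.1% vs 70.1%; poor condition 36.5% vs 17.1%), Diet V has the higher rate every time. Pooled: 43.2% vs 61.5% — Diet G has the higher rate overall. The two comparisons disagree.

yes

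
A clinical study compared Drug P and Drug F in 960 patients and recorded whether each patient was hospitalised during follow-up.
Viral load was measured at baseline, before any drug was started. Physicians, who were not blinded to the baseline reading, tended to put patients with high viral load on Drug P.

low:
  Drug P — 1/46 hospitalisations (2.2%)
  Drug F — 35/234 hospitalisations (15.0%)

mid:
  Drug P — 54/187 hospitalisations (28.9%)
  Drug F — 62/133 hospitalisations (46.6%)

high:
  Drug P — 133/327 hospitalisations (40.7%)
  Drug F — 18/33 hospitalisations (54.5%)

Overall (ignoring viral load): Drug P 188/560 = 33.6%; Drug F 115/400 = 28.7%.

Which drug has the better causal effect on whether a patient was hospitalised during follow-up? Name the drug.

The stratified and pooled comparisons disagree (Drug P wins within each viral load; Drug F wins overall), so the answer turns on the causal role of viral load.
Viral load is set before the drug has any effect — it is not caused by the drug — and it independently drives the outcome. That makes it a confounder, so the causal comparison is within viral load levels.
Within each level — low: 2.2% vs 15.0%; mid: 28.9% vs 46.6%; high: 40.7% vs 54.5% — Drug P is lower every time.

Drug P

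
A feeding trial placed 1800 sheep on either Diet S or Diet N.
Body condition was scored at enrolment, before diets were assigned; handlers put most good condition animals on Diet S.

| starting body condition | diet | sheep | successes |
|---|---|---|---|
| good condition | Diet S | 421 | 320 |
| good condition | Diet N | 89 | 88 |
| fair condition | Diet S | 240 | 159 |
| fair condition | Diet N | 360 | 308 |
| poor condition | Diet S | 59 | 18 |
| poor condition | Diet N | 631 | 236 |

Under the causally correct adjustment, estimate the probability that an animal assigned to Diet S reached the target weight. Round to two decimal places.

0.55

The stratified and pooled comparisons disagree (Diet N wins within each starting body condition; Diet S wins overall), so the answer turns on the causal role of starting body condition.
Starting body condition is set before the diet has any effect — it is not caused by the diet — and it independently drives the outcome. That makes it a confounder, so the causal comparison is within starting body condition levels.
Standardising Diet S to the population starting body condition mix: 0.283·320/421 + 0.333·159/240 + 0.383·18/59 = 0.553.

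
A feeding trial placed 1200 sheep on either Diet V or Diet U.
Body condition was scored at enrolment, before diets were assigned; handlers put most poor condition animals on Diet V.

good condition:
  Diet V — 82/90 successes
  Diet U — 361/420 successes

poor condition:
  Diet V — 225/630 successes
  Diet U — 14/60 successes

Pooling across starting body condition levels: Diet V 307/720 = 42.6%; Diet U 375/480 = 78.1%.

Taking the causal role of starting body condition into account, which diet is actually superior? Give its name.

Diet V

Within every starting body condition level Diet V has the higher rate, yet pooled Diet U does — Simpson's reversal.
Starting body condition is set before the diet has any effect — it is not caused by the diet — and it independently drives the outcome. That makes it a confounder, so the causal comparison is within starting body condition levels.
Within each level — good condition: 91.1% vs 86.0%; poor condition: 35.7% vs 23.3% — Diet V is higher every time.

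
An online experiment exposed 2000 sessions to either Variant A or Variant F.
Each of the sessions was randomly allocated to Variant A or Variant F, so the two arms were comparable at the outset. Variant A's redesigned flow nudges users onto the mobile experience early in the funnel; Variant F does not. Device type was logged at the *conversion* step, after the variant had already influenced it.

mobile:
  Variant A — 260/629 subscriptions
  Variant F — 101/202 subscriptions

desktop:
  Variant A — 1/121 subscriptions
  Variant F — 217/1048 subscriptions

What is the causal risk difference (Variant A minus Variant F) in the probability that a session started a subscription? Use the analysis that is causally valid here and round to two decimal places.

+0.09

Stratifying would compare variants among sessions the variants themselves sorted into device type groups — a form of selection on an intermediate. The unconditioned pooled rates give the total causal effect.
The causal difference is the pooled difference: 0.348 − 0.254 = +0.094.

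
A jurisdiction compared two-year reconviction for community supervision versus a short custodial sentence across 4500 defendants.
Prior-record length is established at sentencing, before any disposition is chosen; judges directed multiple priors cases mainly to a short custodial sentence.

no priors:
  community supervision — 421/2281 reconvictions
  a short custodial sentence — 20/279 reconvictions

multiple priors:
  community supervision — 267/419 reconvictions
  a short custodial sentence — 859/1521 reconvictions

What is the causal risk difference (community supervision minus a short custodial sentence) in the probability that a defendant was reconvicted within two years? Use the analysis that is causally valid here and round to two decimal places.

+0.10

a short custodial sentence is lower inside every prior-record length stratum but community supervision is lower in aggregate. Whether to stratify depends on how prior-record length relates to the disposition.
Here prior-record length is a common cause — it drives both which disposition a case falls under and the outcome. The crude comparison mixes populations; the stratum-specific rates are the causally relevant ones.
Adjusting over the population distribution of prior-record length: 0.569·(0.185−0.072) + 0.431·(0.637−0.565) = +0.095.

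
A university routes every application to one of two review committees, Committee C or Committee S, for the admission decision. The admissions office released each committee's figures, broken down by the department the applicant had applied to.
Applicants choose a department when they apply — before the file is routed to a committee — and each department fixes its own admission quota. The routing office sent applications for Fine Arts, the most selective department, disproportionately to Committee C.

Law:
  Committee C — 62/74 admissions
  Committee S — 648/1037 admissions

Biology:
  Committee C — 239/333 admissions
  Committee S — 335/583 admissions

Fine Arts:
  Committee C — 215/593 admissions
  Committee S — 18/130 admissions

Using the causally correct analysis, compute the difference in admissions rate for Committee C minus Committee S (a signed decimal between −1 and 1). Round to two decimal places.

Nothing the review committee does changes department; the imbalance is an allocation artefact. With department also predicting the outcome, the pooled figure is confounded, and the within-stratum comparison is the causal one.
Adjusting over the population distribution of department: 0.404·(0.838−0.625) + 0.333·(0.718−0.575) + 0.263·(0.363−0.138) = +0.193.

+0.19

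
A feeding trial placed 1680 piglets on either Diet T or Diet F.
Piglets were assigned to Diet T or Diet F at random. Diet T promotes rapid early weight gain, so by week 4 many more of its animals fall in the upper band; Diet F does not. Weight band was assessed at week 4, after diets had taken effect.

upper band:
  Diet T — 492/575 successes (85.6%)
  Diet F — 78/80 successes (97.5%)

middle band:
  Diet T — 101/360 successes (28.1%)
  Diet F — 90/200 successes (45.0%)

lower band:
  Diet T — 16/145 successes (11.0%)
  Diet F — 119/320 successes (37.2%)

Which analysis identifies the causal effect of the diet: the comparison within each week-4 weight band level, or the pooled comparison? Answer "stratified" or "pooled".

pooled

The week-4 weight band-specific comparison favours Diet F throughout, but the pooled figures favour Diet T. The question is whether to condition on week-4 weight band.
Because the diet influences week-4 weight band, week-4 weight band is a post-treatment mediator, not a confounder. Stratifying on it would bias the estimate; the causal effect is the crude pooled difference.
Pooled: Diet T 56.4% vs Diet F 47.8%; Diet T is higher overall.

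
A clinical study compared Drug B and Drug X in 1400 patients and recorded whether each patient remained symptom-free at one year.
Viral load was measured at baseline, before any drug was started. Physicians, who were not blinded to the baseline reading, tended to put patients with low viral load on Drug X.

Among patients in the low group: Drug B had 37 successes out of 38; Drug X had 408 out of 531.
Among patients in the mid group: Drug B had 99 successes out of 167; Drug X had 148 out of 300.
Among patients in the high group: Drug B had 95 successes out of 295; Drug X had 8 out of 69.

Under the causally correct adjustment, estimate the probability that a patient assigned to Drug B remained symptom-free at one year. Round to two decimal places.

0.68

Viral load differs across drugs for reasons unrelated to any effect of the drug itself, and it separately predicts the outcome — a classic confounder. We must compare within viral load levels.
Standardising Drug B to the population viral load mix: 0.406·37/38 + 0.334·99/167 + 0.260·95/295 = 0.677.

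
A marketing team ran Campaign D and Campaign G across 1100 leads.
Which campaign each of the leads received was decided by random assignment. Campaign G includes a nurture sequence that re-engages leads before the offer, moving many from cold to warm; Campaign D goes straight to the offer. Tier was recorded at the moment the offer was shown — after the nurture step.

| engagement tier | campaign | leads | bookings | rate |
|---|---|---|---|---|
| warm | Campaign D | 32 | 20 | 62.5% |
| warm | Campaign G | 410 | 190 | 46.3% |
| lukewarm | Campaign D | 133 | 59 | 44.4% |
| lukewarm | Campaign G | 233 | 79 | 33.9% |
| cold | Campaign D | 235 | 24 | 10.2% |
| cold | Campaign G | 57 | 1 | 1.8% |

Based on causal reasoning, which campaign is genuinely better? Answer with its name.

The stratified and pooled comparisons disagree (Campaign D wins within each engagement tier; Campaign G wins overall), so the answer turns on the causal role of engagement tier.
Engagement tier lies on the pathway campaign → engagement tier → outcome, so adjusting for it blocks the indirect effect. For the total causal effect of campaign, use the unadjusted pooled rates.
Pooled: Campaign D 25.8% vs Campaign G 38.6%; Campaign G is higher overall.

Campaign G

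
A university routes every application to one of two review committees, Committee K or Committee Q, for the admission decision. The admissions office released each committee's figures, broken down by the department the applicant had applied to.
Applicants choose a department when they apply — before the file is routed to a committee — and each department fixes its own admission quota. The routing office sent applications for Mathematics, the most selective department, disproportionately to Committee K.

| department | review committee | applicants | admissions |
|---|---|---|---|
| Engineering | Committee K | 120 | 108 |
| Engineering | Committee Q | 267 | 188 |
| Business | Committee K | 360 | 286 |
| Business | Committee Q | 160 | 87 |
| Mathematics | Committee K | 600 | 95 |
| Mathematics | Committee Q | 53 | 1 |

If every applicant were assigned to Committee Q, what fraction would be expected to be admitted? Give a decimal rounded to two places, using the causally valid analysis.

Within every department level Committee K has the higher rate, yet pooled Committee Q does — Simpson's reversal.
Since department is a pre-existing factor (not a product of the review committee) and it affects the outcome on its own, it is a confounder. The stratified rates, not the pooled rate, identify the causal effect.
Standardising Committee Q to the population department mix: 0.248·188/267 + 0.333·87/160 + 0.419·1/53 = 0.364.

0.36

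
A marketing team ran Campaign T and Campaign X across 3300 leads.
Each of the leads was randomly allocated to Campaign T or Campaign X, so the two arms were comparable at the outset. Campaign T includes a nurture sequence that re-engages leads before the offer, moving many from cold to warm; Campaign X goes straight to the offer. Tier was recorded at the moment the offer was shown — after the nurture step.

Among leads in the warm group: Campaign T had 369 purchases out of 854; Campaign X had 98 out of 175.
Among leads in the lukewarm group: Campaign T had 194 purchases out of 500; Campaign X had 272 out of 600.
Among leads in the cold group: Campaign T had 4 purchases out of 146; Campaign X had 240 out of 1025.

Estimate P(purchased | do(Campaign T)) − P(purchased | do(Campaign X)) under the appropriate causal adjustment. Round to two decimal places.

Engagement tier lies on the pathway campaign → engagement tier → outcome, so adjusting for it blocks the indirect effect. For the total causal effect of campaign, use the unadjusted pooled rates.
The causal difference is the pooled difference: 0.378 − 0.339 = +0.039.

+0.04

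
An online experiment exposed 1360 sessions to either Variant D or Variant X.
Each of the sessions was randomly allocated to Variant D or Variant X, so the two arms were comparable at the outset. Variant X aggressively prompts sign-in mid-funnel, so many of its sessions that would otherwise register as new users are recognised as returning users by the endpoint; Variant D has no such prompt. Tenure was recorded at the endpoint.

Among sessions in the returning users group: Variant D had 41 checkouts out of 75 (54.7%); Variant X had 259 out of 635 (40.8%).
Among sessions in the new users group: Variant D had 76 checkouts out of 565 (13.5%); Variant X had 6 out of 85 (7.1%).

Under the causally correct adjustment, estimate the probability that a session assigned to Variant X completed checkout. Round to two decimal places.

Variant D is higher inside every user tenure stratum but Variant X is higher in aggregate. Whether to stratify depends on how user tenure relates to the variant.
The distribution of user tenure is itself part of what the variant does — it is an intermediate outcome. Holding it fixed would remove that part of the effect; the total effect is the pooled difference.
So P(outcome | do(Variant X)) is just the pooled rate for Variant X: 265/720 = 0.368.

0.37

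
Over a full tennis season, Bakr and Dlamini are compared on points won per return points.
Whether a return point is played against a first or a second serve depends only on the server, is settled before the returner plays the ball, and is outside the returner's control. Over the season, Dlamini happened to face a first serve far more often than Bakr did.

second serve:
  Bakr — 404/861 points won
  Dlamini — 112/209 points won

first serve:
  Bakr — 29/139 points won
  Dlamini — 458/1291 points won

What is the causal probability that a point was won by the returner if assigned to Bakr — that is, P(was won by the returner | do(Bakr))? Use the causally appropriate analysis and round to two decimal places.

Here serve type is a common cause — it drives both which player a case falls under and the outcome. The crude comparison mixes populations; the stratum-specific rates are the causally relevant ones.
Standardising Bakr to the population serve type mix: 0.428·404/861 + 0.572·29/139 = 0.320.

0.32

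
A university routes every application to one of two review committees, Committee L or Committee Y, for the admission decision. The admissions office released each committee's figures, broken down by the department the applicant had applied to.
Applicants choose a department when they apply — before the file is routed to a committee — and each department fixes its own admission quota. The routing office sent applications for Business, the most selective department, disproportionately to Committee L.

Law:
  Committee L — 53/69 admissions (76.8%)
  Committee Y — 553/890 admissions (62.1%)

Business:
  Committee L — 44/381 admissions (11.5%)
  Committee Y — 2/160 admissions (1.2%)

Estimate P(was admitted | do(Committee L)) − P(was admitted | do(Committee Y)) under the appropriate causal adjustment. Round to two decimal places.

+0.13

Within every department level Committee L has the higher rate, yet pooled Committee Y does — Simpson's reversal.
Department differs across review committees for reasons unrelated to any effect of the review committee itself, and it separately predicts the outcome — a classic confounder. We must compare within department levels.
Adjusting over the population distribution of department: 0.639·(0.768−0.621) + 0.361·(0.115−0.013) = +0.131.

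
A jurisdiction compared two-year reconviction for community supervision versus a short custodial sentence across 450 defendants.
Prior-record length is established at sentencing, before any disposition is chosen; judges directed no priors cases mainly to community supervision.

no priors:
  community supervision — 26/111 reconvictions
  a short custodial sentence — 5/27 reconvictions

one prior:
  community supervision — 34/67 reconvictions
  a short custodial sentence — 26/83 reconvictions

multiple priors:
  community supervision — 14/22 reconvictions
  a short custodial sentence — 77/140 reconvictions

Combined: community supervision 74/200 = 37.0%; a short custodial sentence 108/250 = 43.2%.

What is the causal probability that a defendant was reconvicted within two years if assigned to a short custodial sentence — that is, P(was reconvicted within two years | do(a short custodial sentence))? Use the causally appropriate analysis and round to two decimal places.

The prior-record length-specific comparison favours a short custodial sentence throughout, but the pooled figures favour community supervision. The question is whether to condition on prior-record length.
Since prior-record length is a pre-existing factor (not a product of the disposition) and it affects the outcome on its own, it is a confounder. The stratified rates, not the pooled rate, identify the causal effect.
Standardising a short custodial sentence to the population prior-record length mix: 0.307·5/27 + 0.333·26/83 + 0.360·77/140 = 0.359.

0.36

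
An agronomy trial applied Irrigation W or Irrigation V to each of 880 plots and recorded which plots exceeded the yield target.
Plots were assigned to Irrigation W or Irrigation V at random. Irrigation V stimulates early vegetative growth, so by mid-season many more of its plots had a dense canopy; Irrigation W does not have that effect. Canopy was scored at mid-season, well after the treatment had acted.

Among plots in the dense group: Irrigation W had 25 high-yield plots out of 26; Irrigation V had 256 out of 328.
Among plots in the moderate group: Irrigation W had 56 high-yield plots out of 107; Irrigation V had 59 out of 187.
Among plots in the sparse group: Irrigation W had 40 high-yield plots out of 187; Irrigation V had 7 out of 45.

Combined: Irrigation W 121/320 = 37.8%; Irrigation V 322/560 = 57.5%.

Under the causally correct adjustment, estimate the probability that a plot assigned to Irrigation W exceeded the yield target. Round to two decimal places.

0.38

Mid-season canopy is downstream of the irrigation. One should not condition on a consequence of treatment, so the overall rates are the right comparison.
So P(outcome | do(Irrigation W)) is just the pooled rate for Irrigation W: 121/320 = 0.378.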